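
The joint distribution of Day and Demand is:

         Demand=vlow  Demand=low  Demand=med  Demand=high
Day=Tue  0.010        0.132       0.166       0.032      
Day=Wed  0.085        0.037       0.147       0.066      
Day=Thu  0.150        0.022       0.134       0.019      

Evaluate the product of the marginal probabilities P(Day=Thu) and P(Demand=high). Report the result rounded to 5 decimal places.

P(Day=Thu) = 0.150 + 0.022 + 0.134 + 0.019 = 0.325.
P(Demand=high) = 0.032 + 0.066 + 0.019 = 0.117.
Product: 0.325 × 0.117 = 0.03803.

0.03803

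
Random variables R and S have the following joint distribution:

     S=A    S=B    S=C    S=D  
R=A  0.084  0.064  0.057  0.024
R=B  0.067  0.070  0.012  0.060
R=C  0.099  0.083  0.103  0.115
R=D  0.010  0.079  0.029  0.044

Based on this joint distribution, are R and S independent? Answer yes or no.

P(R=C) = 0.400 and P(S=B) = 0.296, so their product is 0.11840, but P(R=C, S=B) = 0.083. Since these differ, R and S are not independent.

no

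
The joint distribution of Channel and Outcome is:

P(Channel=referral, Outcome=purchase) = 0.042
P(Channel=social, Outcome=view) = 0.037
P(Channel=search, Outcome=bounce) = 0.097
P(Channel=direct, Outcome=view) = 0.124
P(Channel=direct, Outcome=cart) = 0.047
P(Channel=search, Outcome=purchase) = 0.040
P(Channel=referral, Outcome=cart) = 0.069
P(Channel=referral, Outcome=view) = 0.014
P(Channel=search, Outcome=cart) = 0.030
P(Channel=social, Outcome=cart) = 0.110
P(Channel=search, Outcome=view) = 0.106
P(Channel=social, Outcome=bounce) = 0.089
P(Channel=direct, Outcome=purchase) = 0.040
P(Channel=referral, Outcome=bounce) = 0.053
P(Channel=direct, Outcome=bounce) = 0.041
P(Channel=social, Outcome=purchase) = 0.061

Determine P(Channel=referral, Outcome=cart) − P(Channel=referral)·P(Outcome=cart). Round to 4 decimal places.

P(Channel=referral) = 0.053 + 0.014 + 0.069 + 0.042 = 0.178.
P(Outcome=cart) = 0.030 + 0.110 + 0.047 + 0.069 = 0.256.
P(Channel=referral, Outcome=cart) − P(Channel=referral)P(Outcome=cart) = 0.069 − 0.178×0.256 = 0.0234.

0.0234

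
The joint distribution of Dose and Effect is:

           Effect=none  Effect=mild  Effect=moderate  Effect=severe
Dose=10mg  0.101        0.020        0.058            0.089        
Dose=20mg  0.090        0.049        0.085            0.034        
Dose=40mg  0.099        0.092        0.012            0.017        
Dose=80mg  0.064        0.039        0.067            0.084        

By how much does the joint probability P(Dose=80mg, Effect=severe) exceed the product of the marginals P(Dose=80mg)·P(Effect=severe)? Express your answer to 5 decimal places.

0.02710

P(Dose=80mg) = 0.064 + 0.039 + 0.067 + 0.084 = 0.254.
P(Effect=severe) = 0.089 + 0.034 + 0.017 + 0.084 = 0.224.
P(Dose=80mg, Effect=severe) − P(Dose=80mg)P(Effect=severe) = 0.084 − 0.254×0.224 = 0.02710.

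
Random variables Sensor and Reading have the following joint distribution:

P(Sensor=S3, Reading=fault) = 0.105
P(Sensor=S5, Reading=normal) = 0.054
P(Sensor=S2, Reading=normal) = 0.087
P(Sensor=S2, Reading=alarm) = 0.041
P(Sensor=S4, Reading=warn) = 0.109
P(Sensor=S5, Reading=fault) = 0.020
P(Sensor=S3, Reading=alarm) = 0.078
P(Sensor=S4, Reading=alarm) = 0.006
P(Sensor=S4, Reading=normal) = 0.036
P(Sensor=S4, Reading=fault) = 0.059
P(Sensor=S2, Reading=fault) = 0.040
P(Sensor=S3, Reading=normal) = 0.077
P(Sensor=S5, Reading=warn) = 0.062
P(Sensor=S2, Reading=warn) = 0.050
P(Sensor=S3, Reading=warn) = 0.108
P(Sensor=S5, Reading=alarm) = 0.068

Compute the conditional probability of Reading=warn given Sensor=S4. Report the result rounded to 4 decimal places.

0.5190

P(Sensor=S4) = 0.036 + 0.109 + 0.006 + 0.059 = 0.210.
P(Reading=warn | Sensor=S4) = 0.109/0.210 = 0.5190.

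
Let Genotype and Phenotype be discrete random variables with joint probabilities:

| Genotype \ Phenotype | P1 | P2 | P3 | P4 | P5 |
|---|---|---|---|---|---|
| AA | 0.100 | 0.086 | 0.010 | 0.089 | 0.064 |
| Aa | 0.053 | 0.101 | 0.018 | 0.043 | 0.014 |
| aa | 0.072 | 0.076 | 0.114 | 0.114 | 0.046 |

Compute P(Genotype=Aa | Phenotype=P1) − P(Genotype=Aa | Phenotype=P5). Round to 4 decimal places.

0.1227

P(Phenotype=P1) = 0.100 + 0.053 + 0.072 = 0.225; P(Genotype=Aa | Phenotype=P1) = 0.053/0.225 = 0.23556.
P(Phenotype=P5) = 0.064 + 0.014 + 0.046 = 0.124; P(Genotype=Aa | Phenotype=P5) = 0.014/0.124 = 0.11290.
Difference = 0.1227.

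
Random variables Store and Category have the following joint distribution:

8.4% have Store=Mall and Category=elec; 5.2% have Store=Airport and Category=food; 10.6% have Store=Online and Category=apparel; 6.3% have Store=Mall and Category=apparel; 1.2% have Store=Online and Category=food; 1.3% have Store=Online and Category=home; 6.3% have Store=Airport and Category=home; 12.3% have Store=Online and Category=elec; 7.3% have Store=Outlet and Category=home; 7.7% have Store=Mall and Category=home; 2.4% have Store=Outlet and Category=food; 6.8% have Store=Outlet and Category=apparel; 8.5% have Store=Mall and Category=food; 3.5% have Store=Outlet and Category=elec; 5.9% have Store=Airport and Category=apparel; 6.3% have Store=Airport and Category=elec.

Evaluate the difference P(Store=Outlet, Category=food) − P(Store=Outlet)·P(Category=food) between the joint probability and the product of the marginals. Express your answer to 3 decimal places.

-0.011

P(Store=Outlet) = 0.024 + 0.068 + 0.035 + 0.073 = 0.200.
P(Category=food) = 0.085 + 0.052 + 0.024 + 0.012 = 0.173.
P(Store=Outlet, Category=food) − P(Store=Outlet)P(Category=food) = 0.024 − 0.200×0.173 = -0.011.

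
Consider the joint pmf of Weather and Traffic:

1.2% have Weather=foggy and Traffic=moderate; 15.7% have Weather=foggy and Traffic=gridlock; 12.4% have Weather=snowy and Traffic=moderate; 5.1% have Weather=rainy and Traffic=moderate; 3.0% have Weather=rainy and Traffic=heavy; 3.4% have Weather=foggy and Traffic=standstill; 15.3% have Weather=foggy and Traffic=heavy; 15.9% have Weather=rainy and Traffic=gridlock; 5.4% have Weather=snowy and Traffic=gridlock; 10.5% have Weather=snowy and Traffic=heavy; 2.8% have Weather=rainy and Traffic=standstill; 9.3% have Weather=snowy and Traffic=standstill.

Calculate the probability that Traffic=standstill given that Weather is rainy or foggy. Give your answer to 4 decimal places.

0.0994

P(Weather=rainy) = 0.051 + 0.030 + 0.159 + 0.028 = 0.268.
P(Weather=foggy) = 0.012 + 0.153 + 0.157 + 0.034 = 0.356.
P(Weather ∈ {rainy, foggy}) = 0.268 + 0.356 = 0.624; P(Traffic=standstill, Weather ∈ {rainy, foggy}) = 0.028 + 0.034 = 0.062.
P(Traffic=standstill | Weather ∈ {rainy, foggy}) = 0.062/0.624 = 0.0994.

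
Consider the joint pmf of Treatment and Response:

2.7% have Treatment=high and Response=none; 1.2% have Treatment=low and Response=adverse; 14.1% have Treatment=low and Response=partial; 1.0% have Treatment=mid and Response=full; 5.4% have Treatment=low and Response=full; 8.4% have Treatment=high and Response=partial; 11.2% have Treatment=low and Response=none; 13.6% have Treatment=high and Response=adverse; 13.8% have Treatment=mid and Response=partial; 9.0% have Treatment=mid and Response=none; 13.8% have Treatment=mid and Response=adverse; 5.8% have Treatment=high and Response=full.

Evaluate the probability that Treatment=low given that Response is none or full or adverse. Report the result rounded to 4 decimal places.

0.2794

P(Response=none) = 0.112 + 0.090 + 0.027 = 0.229.
P(Response=full) = 0.054 + 0.010 + 0.058 = 0.122.
P(Response=adverse) = 0.012 + 0.138 + 0.136 = 0.286.
P(Response ∈ {none, full, adverse}) = 0.229 + 0.122 + 0.286 = 0.637; P(Treatment=low, Response ∈ {none, full, adverse}) = 0.112 + 0.054 + 0.012 = 0.178.
P(Treatment=low | Response ∈ {none, full, adverse}) = 0.178/0.637 = 0.2794.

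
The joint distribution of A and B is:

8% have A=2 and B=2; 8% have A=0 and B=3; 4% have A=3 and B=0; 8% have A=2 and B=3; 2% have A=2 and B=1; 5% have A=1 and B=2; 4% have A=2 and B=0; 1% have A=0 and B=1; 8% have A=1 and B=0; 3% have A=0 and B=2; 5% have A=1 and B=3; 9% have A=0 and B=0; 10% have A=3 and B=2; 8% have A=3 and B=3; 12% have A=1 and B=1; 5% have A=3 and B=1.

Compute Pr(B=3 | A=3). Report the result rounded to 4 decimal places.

0.2963

P(A=3) = 0.04 + 0.05 + 0.10 + 0.08 = 0.27.
P(B=3 | A=3) = 0.08/0.27 = 0.2963.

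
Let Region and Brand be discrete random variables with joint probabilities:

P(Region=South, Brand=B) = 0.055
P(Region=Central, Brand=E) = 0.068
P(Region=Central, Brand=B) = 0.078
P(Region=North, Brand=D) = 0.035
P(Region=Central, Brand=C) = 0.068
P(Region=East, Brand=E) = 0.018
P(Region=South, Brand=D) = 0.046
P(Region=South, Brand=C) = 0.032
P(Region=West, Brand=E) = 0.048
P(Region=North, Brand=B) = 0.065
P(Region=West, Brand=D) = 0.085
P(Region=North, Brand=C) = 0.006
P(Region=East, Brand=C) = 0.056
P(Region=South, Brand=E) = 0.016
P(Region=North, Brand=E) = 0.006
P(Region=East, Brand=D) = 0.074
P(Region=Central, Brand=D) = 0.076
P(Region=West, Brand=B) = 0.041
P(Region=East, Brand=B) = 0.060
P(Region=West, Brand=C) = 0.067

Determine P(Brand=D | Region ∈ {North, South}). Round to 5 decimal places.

0.31034

P(Region=North) = 0.065 + 0.006 + 0.035 + 0.006 = 0.112.
P(Region=South) = 0.055 + 0.032 + 0.046 + 0.016 = 0.149.
P(Region ∈ {North, South}) = 0.112 + 0.149 = 0.261; P(Brand=D, Region ∈ {North, South}) = 0.035 + 0.046 = 0.081.
P(Brand=D | Region ∈ {North, South}) = 0.081/0.261 = 0.31034.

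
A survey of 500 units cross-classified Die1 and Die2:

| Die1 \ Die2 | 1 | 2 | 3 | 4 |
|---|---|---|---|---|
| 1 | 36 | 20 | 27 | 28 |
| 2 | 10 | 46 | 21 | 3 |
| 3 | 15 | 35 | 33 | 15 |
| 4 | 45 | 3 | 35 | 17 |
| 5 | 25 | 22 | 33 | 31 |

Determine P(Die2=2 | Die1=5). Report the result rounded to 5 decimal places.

Total with Die1=5: 25 + 22 + 33 + 31 = 111.
P(Die2=2 | Die1=5) = 22/111 = 0.19820.

0.19820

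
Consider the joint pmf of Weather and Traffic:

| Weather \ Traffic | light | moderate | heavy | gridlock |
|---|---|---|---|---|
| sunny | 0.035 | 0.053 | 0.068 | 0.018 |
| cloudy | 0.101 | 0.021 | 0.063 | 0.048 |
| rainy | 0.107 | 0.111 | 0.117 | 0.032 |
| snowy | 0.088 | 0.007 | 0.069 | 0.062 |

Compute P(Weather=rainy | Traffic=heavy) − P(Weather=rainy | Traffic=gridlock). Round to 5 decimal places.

P(Traffic=heavy) = 0.068 + 0.063 + 0.117 + 0.069 = 0.317; P(Weather=rainy | Traffic=heavy) = 0.117/0.317 = 0.369085.
P(Traffic=gridlock) = 0.018 + 0.048 + 0.032 + 0.062 = 0.160; P(Weather=rainy | Traffic=gridlock) = 0.032/0.160 = 0.200000.
Difference = 0.16909.

0.16909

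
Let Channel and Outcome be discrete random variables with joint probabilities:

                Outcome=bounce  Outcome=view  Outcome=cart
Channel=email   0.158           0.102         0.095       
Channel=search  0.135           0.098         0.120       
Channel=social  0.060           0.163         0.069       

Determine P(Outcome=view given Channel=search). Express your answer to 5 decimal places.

0.27762

P(Channel=search) = 0.135 + 0.098 + 0.120 = 0.353.
P(Outcome=view | Channel=search) = 0.098/0.353 = 0.27762.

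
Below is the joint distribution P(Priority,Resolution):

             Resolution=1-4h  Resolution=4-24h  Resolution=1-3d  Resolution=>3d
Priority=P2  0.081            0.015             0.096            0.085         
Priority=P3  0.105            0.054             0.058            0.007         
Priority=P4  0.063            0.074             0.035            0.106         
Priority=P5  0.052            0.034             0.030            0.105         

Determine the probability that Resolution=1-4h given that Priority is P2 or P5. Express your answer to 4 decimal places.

0.2671

P(Priority=P2) = 0.081 + 0.015 + 0.096 + 0.085 = 0.277.
P(Priority=P5) = 0.052 + 0.034 + 0.030 + 0.105 = 0.221.
P(Priority ∈ {P2, P5}) = 0.277 + 0.221 = 0.498; P(Resolution=1-4h, Priority ∈ {P2, P5}) = 0.081 + 0.052 = 0.133.
P(Resolution=1-4h | Priority ∈ {P2, P5}) = 0.133/0.498 = 0.2671.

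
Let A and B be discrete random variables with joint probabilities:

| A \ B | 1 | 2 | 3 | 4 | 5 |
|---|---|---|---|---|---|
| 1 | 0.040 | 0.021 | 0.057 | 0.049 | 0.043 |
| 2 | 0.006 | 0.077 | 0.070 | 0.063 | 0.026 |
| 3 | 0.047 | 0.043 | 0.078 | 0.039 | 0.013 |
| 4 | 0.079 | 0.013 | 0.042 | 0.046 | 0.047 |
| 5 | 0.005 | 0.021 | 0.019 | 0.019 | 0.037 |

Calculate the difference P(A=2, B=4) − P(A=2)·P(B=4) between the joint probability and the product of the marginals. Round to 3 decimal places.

P(A=2) = 0.006 + 0.077 + 0.070 + 0.063 + 0.026 = 0.242.
P(B=4) = 0.049 + 0.063 + 0.039 + 0.046 + 0.019 = 0.216.
P(A=2, B=4) − P(A=2)P(B=4) = 0.063 − 0.242×0.216 = 0.011.

0.011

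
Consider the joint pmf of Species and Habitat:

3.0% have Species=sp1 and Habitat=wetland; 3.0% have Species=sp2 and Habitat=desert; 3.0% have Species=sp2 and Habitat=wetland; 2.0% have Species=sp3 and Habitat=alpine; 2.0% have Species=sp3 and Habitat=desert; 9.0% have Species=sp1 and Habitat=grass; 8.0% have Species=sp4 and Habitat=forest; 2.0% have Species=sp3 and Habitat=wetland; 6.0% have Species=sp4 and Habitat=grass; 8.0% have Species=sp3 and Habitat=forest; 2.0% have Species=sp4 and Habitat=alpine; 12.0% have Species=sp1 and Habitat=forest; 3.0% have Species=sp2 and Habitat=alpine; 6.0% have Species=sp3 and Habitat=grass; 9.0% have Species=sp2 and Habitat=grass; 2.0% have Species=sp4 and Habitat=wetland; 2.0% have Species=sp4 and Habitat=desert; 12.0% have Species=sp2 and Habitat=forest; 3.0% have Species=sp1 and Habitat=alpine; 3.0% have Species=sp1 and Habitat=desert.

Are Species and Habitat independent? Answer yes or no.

yes

Every cell satisfies P(Species,Habitat) = P(Species)·P(Habitat). For instance P(Species=sp4) = 0.200, P(Habitat=grass) = 0.300, and 0.200×0.300 = 0.060 matches the joint entry. So Species and Habitat are independent.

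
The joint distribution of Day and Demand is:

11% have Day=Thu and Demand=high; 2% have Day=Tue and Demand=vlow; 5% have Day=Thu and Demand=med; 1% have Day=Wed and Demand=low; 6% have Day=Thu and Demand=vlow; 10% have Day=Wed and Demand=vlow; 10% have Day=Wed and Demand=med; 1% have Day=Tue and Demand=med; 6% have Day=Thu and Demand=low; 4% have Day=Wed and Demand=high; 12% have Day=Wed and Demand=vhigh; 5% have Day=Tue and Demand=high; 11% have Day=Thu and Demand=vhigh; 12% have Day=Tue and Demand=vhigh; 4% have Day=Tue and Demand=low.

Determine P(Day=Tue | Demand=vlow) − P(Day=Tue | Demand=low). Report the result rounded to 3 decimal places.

P(Demand=vlow) = 0.02 + 0.10 + 0.06 = 0.18; P(Day=Tue | Demand=vlow) = 0.02/0.18 = 0.1111.
P(Demand=low) = 0.04 + 0.01 + 0.06 = 0.11; P(Day=Tue | Demand=low) = 0.04/0.11 = 0.3636.
Difference = -0.253.

-0.253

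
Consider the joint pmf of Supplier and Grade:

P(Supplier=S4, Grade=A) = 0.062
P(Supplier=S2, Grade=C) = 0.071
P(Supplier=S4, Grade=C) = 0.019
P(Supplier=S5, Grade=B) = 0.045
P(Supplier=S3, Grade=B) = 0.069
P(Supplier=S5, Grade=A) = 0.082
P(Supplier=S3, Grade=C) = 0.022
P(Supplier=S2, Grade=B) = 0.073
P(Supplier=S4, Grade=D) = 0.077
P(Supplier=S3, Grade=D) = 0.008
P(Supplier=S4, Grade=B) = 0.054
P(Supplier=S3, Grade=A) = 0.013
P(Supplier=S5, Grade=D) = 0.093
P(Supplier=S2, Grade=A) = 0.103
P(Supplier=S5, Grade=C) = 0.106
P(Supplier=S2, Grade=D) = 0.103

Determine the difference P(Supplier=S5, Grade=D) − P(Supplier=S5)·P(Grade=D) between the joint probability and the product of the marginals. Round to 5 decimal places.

P(Supplier=S5) = 0.082 + 0.045 + 0.106 + 0.093 = 0.326.
P(Grade=D) = 0.103 + 0.008 + 0.077 + 0.093 = 0.281.
P(Supplier=S5, Grade=D) − P(Supplier=S5)P(Grade=D) = 0.093 − 0.326×0.281 = 0.00139.

0.00139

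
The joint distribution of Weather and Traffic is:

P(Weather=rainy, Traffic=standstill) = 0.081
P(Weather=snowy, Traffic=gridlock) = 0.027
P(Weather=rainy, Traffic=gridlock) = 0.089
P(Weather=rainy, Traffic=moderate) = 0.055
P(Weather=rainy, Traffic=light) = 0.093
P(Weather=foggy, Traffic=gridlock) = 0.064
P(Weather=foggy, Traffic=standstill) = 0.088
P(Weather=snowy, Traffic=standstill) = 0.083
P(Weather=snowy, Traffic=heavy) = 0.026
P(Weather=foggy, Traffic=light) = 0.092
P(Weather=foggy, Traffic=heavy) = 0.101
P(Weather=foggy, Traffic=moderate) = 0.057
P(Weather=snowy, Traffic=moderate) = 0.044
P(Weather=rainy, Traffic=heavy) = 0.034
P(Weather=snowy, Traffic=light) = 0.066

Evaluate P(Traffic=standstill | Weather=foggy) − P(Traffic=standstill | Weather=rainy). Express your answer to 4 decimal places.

-0.0112

P(Weather=foggy) = 0.092 + 0.057 + 0.101 + 0.064 + 0.088 = 0.402; P(Traffic=standstill | Weather=foggy) = 0.088/0.402 = 0.21891.
P(Weather=rainy) = 0.093 + 0.055 + 0.034 + 0.089 + 0.081 = 0.352; P(Traffic=standstill | Weather=rainy) = 0.081/0.352 = 0.23011.
Difference = -0.0112.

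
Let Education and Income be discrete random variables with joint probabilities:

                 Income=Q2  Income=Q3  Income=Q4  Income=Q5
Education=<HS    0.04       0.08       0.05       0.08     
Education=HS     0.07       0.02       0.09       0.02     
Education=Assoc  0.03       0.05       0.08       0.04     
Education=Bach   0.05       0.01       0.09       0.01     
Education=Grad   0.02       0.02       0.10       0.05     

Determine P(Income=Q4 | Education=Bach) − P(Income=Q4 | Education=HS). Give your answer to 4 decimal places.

P(Education=Bach) = 0.05 + 0.01 + 0.09 + 0.01 = 0.16; P(Income=Q4 | Education=Bach) = 0.09/0.16 = 0.56250.
P(Education=HS) = 0.07 + 0.02 + 0.09 + 0.02 = 0.20; P(Income=Q4 | Education=HS) = 0.09/0.20 = 0.45000.
Difference = 0.1125.

0.1125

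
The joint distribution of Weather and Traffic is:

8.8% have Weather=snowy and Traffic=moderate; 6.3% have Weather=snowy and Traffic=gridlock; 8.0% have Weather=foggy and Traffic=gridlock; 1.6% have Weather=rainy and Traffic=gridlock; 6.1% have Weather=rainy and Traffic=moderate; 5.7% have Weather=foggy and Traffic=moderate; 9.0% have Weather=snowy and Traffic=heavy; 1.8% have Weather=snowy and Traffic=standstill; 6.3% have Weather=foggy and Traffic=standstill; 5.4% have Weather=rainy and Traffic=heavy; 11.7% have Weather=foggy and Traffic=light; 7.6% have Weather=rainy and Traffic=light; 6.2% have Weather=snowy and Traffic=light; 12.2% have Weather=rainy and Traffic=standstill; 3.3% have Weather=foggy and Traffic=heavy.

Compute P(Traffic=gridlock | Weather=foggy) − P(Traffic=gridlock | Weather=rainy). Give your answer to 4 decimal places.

0.1799

P(Weather=foggy) = 0.117 + 0.057 + 0.033 + 0.080 + 0.063 = 0.350; P(Traffic=gridlock | Weather=foggy) = 0.080/0.350 = 0.22857.
P(Weather=rainy) = 0.076 + 0.061 + 0.054 + 0.016 + 0.122 = 0.329; P(Traffic=gridlock | Weather=rainy) = 0.016/0.329 = 0.04863.
Difference = 0.1799.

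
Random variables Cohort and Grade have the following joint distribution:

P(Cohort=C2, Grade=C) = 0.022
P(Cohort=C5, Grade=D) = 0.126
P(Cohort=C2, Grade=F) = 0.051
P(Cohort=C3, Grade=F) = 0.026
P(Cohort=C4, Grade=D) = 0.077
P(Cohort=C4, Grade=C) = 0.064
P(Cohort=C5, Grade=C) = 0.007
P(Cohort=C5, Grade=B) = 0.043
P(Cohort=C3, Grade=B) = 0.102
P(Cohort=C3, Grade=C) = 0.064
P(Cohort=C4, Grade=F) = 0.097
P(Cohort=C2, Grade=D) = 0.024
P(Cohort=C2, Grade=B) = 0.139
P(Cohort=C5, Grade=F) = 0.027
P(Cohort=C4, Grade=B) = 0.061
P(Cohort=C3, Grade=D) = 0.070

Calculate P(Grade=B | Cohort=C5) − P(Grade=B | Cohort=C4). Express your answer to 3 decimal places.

0.008

P(Cohort=C5) = 0.043 + 0.007 + 0.126 + 0.027 = 0.203; P(Grade=B | Cohort=C5) = 0.043/0.203 = 0.2118.
P(Cohort=C4) = 0.061 + 0.064 + 0.077 + 0.097 = 0.299; P(Grade=B | Cohort=C4) = 0.061/0.299 = 0.2040.
Difference = 0.008.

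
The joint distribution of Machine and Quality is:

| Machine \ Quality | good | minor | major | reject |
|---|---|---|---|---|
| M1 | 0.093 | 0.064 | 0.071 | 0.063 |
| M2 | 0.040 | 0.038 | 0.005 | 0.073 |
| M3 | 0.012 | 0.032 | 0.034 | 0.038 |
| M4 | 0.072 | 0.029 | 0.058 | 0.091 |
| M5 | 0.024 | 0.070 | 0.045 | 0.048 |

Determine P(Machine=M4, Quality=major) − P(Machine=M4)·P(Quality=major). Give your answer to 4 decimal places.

0.0048

P(Machine=M4) = 0.072 + 0.029 + 0.058 + 0.091 = 0.250.
P(Quality=major) = 0.071 + 0.005 + 0.034 + 0.058 + 0.045 = 0.213.
P(Machine=M4, Quality=major) − P(Machine=M4)P(Quality=major) = 0.058 − 0.250×0.213 = 0.0048.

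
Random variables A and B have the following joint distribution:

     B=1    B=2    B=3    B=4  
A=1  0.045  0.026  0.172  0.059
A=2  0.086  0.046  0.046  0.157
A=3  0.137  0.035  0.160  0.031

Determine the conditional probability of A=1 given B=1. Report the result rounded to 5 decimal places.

0.16791

P(B=1) = 0.045 + 0.086 + 0.137 = 0.268.
P(A=1 | B=1) = 0.045/0.268 = 0.16791.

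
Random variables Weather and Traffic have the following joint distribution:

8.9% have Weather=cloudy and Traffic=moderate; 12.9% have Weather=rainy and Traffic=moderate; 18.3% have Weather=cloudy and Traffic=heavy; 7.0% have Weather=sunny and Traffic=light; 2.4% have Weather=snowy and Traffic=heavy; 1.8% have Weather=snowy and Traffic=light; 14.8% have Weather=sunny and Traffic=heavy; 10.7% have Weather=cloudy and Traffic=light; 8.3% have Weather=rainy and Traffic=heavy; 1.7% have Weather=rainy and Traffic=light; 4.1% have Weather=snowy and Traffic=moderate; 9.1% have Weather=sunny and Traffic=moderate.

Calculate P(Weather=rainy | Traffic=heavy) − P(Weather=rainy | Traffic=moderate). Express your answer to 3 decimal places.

-0.179

P(Traffic=heavy) = 0.148 + 0.183 + 0.083 + 0.024 = 0.438; P(Weather=rainy | Traffic=heavy) = 0.083/0.438 = 0.1895.
P(Traffic=moderate) = 0.091 + 0.089 + 0.129 + 0.041 = 0.350; P(Weather=rainy | Traffic=moderate) = 0.129/0.350 = 0.3686.
Difference = -0.179.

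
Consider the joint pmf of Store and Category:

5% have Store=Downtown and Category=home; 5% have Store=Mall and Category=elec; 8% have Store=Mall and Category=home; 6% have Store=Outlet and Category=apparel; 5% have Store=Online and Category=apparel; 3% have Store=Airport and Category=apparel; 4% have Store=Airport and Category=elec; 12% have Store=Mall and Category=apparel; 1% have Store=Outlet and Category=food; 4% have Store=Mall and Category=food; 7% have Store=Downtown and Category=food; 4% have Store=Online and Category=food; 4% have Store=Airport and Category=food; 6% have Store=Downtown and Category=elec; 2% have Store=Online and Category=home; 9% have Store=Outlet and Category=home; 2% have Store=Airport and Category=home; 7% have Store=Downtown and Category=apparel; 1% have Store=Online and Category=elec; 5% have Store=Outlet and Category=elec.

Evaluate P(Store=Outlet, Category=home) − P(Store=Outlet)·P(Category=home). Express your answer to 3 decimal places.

P(Store=Outlet) = 0.01 + 0.06 + 0.05 + 0.09 = 0.21.
P(Category=home) = 0.05 + 0.08 + 0.02 + 0.09 + 0.02 = 0.26.
P(Store=Outlet, Category=home) − P(Store=Outlet)P(Category=home) = 0.09 − 0.21×0.26 = 0.035.

0.035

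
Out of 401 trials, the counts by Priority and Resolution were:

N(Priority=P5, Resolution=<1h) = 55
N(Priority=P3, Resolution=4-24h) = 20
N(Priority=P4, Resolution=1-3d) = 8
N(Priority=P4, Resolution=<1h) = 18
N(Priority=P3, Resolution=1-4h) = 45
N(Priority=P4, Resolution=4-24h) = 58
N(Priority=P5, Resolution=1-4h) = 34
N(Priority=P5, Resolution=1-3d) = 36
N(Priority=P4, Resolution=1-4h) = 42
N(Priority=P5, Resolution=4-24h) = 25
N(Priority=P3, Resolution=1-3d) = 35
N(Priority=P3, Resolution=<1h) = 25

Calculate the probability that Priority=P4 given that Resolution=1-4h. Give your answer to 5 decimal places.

Total with Resolution=1-4h: 45 + 42 + 34 = 121.
P(Priority=P4 | Resolution=1-4h) = 42/121 = 0.34711.

0.34711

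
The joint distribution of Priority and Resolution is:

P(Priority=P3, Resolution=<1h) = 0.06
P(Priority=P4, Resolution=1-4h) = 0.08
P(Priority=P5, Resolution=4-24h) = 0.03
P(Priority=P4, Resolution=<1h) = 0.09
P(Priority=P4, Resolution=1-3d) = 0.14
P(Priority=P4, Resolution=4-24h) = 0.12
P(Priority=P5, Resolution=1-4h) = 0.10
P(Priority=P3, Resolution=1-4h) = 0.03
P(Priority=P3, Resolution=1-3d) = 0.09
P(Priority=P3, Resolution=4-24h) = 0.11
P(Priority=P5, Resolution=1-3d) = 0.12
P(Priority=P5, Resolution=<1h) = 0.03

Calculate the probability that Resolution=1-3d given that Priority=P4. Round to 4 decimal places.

P(Priority=P4) = 0.09 + 0.08 + 0.12 + 0.14 = 0.43.
P(Resolution=1-3d | Priority=P4) = 0.14/0.43 = 0.3256.

0.3256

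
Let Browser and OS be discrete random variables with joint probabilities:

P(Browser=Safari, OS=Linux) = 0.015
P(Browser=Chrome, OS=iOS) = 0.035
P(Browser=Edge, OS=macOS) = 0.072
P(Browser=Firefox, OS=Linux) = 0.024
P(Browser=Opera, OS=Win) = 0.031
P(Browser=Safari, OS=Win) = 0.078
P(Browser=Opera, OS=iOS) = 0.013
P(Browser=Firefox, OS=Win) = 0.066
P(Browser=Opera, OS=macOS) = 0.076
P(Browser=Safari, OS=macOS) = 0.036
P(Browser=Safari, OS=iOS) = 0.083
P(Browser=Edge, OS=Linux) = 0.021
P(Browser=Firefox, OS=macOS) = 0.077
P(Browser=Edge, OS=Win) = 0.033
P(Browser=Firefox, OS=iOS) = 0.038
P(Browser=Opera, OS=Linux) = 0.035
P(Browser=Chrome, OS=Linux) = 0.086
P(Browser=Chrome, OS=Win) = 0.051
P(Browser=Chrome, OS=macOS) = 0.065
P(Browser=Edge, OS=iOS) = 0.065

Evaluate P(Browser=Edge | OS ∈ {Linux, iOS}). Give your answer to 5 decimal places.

P(OS=Linux) = 0.086 + 0.024 + 0.015 + 0.021 + 0.035 = 0.181.
P(OS=iOS) = 0.035 + 0.038 + 0.083 + 0.065 + 0.013 = 0.234.
P(OS ∈ {Linux, iOS}) = 0.181 + 0.234 = 0.415; P(Browser=Edge, OS ∈ {Linux, iOS}) = 0.021 + 0.065 = 0.086.
P(Browser=Edge | OS ∈ {Linux, iOS}) = 0.086/0.415 = 0.20723.

0.20723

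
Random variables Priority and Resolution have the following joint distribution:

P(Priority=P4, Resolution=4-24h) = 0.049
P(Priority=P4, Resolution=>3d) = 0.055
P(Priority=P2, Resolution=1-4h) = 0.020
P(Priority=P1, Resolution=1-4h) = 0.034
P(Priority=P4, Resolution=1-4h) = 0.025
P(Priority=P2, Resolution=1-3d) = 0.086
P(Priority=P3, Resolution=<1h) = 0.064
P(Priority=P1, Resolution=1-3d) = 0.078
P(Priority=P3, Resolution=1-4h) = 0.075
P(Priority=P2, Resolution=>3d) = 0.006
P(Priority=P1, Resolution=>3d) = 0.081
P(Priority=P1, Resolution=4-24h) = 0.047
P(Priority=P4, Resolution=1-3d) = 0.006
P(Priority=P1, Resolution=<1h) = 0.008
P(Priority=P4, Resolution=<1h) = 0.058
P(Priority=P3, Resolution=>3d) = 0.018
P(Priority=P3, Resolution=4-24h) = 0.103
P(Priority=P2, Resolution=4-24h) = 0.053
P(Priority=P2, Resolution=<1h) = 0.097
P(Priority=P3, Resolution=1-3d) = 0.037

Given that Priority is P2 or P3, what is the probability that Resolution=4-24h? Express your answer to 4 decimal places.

P(Priority=P2) = 0.097 + 0.020 + 0.053 + 0.086 + 0.006 = 0.262.
P(Priority=P3) = 0.064 + 0.075 + 0.103 + 0.037 + 0.018 = 0.297.
P(Priority ∈ {P2, P3}) = 0.262 + 0.297 = 0.559; P(Resolution=4-24h, Priority ∈ {P2, P3}) = 0.053 + 0.103 = 0.156.
P(Resolution=4-24h | Priority ∈ {P2, P3}) = 0.156/0.559 = 0.2791.

0.2791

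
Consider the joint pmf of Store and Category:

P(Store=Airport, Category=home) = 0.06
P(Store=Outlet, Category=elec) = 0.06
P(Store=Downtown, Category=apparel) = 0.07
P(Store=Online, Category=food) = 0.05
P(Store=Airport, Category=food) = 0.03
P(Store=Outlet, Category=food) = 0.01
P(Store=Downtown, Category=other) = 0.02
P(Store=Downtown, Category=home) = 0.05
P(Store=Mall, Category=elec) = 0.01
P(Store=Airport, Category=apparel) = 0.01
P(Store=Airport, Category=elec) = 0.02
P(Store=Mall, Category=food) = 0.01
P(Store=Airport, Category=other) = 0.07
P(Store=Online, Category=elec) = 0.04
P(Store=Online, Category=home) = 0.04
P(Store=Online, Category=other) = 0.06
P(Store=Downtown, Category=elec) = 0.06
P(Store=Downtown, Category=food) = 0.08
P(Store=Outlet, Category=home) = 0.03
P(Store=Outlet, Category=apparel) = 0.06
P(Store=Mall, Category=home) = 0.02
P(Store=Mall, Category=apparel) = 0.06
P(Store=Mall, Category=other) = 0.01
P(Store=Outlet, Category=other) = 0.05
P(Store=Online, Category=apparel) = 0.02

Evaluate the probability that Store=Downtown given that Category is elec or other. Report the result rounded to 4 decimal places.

P(Category=elec) = 0.06 + 0.01 + 0.02 + 0.06 + 0.04 = 0.19.
P(Category=other) = 0.02 + 0.01 + 0.07 + 0.05 + 0.06 = 0.21.
P(Category ∈ {elec, other}) = 0.19 + 0.21 = 0.40; P(Store=Downtown, Category ∈ {elec, other}) = 0.06 + 0.02 = 0.08.
P(Store=Downtown | Category ∈ {elec, other}) = 0.08/0.40 = 0.2000.

0.2000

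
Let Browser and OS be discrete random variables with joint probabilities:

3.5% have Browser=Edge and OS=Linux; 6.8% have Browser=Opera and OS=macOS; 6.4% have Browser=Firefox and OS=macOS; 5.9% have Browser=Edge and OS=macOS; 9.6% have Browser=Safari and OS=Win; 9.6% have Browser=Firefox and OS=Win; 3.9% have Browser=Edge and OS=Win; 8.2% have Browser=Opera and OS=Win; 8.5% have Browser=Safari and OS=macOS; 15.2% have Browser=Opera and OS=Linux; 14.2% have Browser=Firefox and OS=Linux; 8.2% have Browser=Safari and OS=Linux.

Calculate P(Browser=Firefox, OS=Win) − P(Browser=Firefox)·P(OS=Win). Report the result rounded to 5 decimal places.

P(Browser=Firefox) = 0.096 + 0.064 + 0.142 = 0.302.
P(OS=Win) = 0.096 + 0.096 + 0.039 + 0.082 = 0.313.
P(Browser=Firefox, OS=Win) − P(Browser=Firefox)P(OS=Win) = 0.096 − 0.302×0.313 = 0.00147.

0.00147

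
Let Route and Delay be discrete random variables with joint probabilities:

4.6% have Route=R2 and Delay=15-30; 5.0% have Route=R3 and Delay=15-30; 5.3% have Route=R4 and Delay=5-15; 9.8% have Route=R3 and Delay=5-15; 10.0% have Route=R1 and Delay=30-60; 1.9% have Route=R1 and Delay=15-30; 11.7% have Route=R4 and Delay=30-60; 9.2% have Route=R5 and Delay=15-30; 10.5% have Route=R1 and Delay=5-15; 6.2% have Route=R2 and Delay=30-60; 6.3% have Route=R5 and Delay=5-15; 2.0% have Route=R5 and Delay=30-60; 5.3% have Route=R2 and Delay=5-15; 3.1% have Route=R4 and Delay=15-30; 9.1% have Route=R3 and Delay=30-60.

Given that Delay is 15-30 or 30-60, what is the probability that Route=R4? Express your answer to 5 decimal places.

0.23567

P(Delay=15-30) = 0.019 + 0.046 + 0.050 + 0.031 + 0.092 = 0.238.
P(Delay=30-60) = 0.100 + 0.062 + 0.091 + 0.117 + 0.020 = 0.390.
P(Delay ∈ {15-30, 30-60}) = 0.238 + 0.390 = 0.628; P(Route=R4, Delay ∈ {15-30, 30-60}) = 0.031 + 0.117 = 0.148.
P(Route=R4 | Delay ∈ {15-30, 30-60}) = 0.148/0.628 = 0.23567.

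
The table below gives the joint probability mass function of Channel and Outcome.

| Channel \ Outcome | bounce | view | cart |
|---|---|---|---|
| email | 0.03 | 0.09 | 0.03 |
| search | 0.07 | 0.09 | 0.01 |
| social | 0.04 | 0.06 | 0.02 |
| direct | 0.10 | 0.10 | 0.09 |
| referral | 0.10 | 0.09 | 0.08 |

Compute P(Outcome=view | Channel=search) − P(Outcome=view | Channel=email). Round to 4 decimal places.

-0.0706

P(Channel=search) = 0.07 + 0.09 + 0.01 = 0.17; P(Outcome=view | Channel=search) = 0.09/0.17 = 0.52941.
P(Channel=email) = 0.03 + 0.09 + 0.03 = 0.15; P(Outcome=view | Channel=email) = 0.09/0.15 = 0.60000.
Difference = -0.0706.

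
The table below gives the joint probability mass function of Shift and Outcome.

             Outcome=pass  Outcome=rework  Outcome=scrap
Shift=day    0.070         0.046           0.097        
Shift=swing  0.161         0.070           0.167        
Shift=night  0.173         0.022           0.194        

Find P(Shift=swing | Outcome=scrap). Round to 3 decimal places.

P(Outcome=scrap) = 0.097 + 0.167 + 0.194 = 0.458.
P(Shift=swing | Outcome=scrap) = 0.167/0.458 = 0.365.

0.365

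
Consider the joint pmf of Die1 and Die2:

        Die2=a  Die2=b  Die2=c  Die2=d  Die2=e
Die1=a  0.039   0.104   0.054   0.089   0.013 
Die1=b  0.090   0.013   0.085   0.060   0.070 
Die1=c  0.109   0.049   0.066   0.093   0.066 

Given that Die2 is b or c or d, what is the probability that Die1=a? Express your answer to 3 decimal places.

0.403

P(Die2=b) = 0.104 + 0.013 + 0.049 = 0.166.
P(Die2=c) = 0.054 + 0.085 + 0.066 = 0.205.
P(Die2=d) = 0.089 + 0.060 + 0.093 = 0.242.
P(Die2 ∈ {b, c, d}) = 0.166 + 0.205 + 0.242 = 0.613; P(Die1=a, Die2 ∈ {b, c, d}) = 0.104 + 0.054 + 0.089 = 0.247.
P(Die1=a | Die2 ∈ {b, c, d}) = 0.247/0.613 = 0.403.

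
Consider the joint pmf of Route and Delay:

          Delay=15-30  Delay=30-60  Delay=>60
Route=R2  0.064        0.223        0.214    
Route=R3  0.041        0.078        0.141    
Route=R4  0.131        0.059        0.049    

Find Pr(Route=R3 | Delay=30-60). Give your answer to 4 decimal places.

P(Delay=30-60) = 0.223 + 0.078 + 0.059 = 0.360.
P(Route=R3 | Delay=30-60) = 0.078/0.360 = 0.2167.

0.2167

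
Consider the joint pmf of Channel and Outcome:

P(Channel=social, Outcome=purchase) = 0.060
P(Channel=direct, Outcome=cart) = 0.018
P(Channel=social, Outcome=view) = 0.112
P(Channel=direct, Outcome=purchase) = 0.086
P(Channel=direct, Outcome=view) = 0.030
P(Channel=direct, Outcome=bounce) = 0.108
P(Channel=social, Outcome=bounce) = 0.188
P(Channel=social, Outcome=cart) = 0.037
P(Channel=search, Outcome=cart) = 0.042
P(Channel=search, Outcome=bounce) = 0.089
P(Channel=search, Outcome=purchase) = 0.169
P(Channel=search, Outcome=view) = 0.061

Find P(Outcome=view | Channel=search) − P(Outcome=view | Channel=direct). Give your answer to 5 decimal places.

0.04501

P(Channel=search) = 0.089 + 0.061 + 0.042 + 0.169 = 0.361; P(Outcome=view | Channel=search) = 0.061/0.361 = 0.168975.
P(Channel=direct) = 0.108 + 0.030 + 0.018 + 0.086 = 0.242; P(Outcome=view | Channel=direct) = 0.030/0.242 = 0.123967.
Difference = 0.04501.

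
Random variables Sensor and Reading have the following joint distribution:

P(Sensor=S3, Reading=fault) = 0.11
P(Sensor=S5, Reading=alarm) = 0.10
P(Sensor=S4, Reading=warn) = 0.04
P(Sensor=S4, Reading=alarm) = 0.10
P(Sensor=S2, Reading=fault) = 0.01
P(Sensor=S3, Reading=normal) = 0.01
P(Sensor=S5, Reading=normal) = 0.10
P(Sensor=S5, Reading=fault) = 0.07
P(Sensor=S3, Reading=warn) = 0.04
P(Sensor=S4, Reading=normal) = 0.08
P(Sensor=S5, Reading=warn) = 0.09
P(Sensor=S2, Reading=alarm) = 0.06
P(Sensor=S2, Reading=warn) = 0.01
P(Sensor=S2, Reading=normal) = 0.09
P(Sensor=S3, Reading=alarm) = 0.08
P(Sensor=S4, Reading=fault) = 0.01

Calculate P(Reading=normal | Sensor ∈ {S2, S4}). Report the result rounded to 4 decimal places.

P(Sensor=S2) = 0.09 + 0.01 + 0.06 + 0.01 = 0.17.
P(Sensor=S4) = 0.08 + 0.04 + 0.10 + 0.01 = 0.23.
P(Sensor ∈ {S2, S4}) = 0.17 + 0.23 = 0.40; P(Reading=normal, Sensor ∈ {S2, S4}) = 0.09 + 0.08 = 0.17.
P(Reading=normal | Sensor ∈ {S2, S4}) = 0.17/0.40 = 0.4250.

0.4250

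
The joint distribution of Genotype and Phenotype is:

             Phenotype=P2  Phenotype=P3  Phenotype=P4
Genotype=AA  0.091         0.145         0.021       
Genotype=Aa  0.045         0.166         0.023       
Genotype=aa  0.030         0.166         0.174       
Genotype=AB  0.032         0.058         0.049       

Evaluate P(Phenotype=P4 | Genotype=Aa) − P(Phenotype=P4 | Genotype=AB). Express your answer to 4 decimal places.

P(Genotype=Aa) = 0.045 + 0.166 + 0.023 = 0.234; P(Phenotype=P4 | Genotype=Aa) = 0.023/0.234 = 0.09829.
P(Genotype=AB) = 0.032 + 0.058 + 0.049 = 0.139; P(Phenotype=P4 | Genotype=AB) = 0.049/0.139 = 0.35252.
Difference = -0.2542.

-0.2542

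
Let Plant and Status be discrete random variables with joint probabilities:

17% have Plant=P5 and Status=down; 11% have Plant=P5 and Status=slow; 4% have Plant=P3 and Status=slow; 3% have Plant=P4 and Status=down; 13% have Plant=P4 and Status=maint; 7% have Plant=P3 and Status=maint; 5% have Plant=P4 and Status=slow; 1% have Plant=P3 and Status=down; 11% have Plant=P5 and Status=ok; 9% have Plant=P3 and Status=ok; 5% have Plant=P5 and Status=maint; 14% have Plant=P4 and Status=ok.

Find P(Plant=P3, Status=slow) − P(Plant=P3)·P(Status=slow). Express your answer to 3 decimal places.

-0.002

P(Plant=P3) = 0.09 + 0.04 + 0.01 + 0.07 = 0.21.
P(Status=slow) = 0.04 + 0.05 + 0.11 = 0.20.
P(Plant=P3, Status=slow) − P(Plant=P3)P(Status=slow) = 0.04 − 0.21×0.20 = -0.002.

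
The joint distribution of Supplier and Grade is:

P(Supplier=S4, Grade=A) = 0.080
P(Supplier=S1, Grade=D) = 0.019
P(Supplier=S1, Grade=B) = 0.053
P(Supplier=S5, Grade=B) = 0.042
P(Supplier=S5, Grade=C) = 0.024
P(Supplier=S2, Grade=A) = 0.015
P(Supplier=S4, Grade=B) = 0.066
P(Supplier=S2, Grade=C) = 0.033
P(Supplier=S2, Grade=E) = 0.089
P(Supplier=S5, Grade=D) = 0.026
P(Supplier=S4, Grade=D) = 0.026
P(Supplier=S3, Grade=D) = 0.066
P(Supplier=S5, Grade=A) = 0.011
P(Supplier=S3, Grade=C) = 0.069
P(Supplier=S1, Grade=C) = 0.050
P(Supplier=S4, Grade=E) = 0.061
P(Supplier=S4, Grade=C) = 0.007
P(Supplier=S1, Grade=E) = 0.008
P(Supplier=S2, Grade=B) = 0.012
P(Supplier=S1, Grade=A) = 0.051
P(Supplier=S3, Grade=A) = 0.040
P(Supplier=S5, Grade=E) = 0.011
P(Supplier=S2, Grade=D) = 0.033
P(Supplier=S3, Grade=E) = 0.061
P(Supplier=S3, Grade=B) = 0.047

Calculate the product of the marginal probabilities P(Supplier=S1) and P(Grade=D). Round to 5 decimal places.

0.03077

P(Supplier=S1) = 0.051 + 0.053 + 0.050 + 0.019 + 0.008 = 0.181.
P(Grade=D) = 0.019 + 0.033 + 0.066 + 0.026 + 0.026 = 0.170.
Product: 0.181 × 0.170 = 0.03077.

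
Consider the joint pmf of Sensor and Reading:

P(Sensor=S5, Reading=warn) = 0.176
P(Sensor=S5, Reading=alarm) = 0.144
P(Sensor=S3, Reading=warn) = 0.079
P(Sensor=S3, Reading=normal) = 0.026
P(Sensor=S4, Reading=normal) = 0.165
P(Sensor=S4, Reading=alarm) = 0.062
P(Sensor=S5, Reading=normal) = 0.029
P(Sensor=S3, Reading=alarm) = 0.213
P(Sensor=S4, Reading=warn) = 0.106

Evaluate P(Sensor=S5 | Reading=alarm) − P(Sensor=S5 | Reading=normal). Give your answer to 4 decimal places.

0.2119

P(Reading=alarm) = 0.213 + 0.062 + 0.144 = 0.419; P(Sensor=S5 | Reading=alarm) = 0.144/0.419 = 0.34368.
P(Reading=normal) = 0.026 + 0.165 + 0.029 = 0.220; P(Sensor=S5 | Reading=normal) = 0.029/0.220 = 0.13182.
Difference = 0.2119.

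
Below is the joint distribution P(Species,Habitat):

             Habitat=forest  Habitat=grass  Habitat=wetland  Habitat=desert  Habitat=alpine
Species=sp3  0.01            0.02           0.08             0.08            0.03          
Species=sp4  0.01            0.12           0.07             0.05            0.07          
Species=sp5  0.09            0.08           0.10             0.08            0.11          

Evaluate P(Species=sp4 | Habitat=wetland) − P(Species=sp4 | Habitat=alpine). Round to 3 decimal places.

P(Habitat=wetland) = 0.08 + 0.07 + 0.10 = 0.25; P(Species=sp4 | Habitat=wetland) = 0.07/0.25 = 0.2800.
P(Habitat=alpine) = 0.03 + 0.07 + 0.11 = 0.21; P(Species=sp4 | Habitat=alpine) = 0.07/0.21 = 0.3333.
Difference = -0.053.

-0.053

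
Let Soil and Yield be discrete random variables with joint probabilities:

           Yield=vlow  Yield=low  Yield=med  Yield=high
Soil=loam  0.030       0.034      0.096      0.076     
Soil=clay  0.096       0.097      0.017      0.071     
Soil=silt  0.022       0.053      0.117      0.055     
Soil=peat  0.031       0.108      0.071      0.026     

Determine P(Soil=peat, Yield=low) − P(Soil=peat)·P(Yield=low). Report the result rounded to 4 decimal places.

0.0391

P(Soil=peat) = 0.031 + 0.108 + 0.071 + 0.026 = 0.236.
P(Yield=low) = 0.034 + 0.097 + 0.053 + 0.108 = 0.292.
P(Soil=peat, Yield=low) − P(Soil=peat)P(Yield=low) = 0.108 − 0.236×0.292 = 0.0391.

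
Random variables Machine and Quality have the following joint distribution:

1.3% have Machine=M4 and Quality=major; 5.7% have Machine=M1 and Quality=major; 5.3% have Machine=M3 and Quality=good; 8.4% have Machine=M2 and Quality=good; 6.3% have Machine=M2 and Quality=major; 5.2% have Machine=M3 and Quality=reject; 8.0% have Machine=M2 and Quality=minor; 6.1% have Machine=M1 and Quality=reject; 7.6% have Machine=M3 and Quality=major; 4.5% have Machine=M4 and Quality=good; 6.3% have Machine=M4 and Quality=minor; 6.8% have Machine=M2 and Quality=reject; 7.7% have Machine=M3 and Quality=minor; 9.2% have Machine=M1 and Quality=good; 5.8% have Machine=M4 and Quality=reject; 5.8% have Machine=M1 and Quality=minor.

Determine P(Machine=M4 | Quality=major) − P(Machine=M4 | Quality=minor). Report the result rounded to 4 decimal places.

-0.1644

P(Quality=major) = 0.057 + 0.063 + 0.076 + 0.013 = 0.209; P(Machine=M4 | Quality=major) = 0.013/0.209 = 0.06220.
P(Quality=minor) = 0.058 + 0.080 + 0.077 + 0.063 = 0.278; P(Machine=M4 | Quality=minor) = 0.063/0.278 = 0.22662.
Difference = -0.1644.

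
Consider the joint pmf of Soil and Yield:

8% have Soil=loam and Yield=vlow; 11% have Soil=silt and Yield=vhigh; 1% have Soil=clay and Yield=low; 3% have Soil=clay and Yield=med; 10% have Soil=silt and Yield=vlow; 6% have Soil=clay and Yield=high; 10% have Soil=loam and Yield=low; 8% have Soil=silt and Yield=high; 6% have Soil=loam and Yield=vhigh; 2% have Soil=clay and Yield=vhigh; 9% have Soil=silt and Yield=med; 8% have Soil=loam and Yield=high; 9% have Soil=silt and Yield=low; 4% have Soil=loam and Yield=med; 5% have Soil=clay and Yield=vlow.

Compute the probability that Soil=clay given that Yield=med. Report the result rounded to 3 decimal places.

P(Yield=med) = 0.04 + 0.03 + 0.09 = 0.16.
P(Soil=clay | Yield=med) = 0.03/0.16 = 0.188.

0.188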